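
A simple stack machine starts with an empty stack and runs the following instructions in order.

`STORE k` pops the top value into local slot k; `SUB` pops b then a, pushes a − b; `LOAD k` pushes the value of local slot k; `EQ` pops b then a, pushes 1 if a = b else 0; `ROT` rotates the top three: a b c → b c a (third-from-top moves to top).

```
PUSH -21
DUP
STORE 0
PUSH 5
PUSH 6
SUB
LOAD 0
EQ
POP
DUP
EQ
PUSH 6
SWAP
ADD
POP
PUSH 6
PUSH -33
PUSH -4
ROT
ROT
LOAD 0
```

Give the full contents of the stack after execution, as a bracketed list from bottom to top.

PUSH -21  -21
DUP       -21 -21
STORE 0   -21
PUSH 5    -21 5
PUSH 6    -21 5 6
SUB       -21 -1
LOAD 0    -21 -1 -21
EQ        -21 0
POP       -21
DUP       -21 -21
EQ        1
PUSH 6    1 6
SWAP      6 1
ADD       7
POP       (empty)
PUSH 6    6
PUSH -33  6 -33
PUSH -4   6 -33 -4
ROT       -33 -4 6
ROT       -4 6 -33
LOAD 0    -4 6 -33 -21

[-4, 6, -33, -21]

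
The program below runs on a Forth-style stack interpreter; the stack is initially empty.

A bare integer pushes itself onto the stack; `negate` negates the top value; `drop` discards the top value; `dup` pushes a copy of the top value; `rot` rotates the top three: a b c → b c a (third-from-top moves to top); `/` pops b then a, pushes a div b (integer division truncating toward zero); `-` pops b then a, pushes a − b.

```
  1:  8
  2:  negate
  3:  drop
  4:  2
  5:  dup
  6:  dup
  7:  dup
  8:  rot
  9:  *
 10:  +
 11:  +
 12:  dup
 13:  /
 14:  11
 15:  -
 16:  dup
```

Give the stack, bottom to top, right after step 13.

[1]

8      : 8
negate : -8
drop   : (empty)
2      : 2
dup    : 2 2
dup    : 2 2 2
dup    : 2 2 2 2
rot    : 2 2 2 2
*      : 2 2 4
+      : 2 6
+      : 8
dup    : 8 8
/      : 1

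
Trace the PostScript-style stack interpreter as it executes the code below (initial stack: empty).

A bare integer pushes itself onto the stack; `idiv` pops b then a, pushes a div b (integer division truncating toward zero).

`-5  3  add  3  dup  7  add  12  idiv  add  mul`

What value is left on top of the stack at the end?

-5   → -5
3    → -5 3
add  → -2
3    → -2 3
dup  → -2 3 3
7    → -2 3 3 7
add  → -2 3 10
12   → -2 3 10 12
idiv → -2 3 0
add  → -2 3
mul  → -6

-6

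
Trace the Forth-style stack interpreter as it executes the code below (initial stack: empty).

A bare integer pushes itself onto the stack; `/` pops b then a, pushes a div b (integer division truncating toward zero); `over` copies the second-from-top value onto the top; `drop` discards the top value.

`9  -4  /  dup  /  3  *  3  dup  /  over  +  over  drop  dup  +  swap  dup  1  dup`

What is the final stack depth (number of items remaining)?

9    : [9]
-4   : [9, -4]
/    : [-2]
dup  : [-2, -2]
/    : [1]
3    : [1, 3]
*    : [3]
3    : [3, 3]
dup  : [3, 3, 3]
/    : [3, 1]
over : [3, 1, 3]
+    : [3, 4]
over : [3, 4, 3]
drop : [3, 4]
dup  : [3, 4, 4]
+    : [3, 8]
swap : [8, 3]
dup  : [8, 3, 3]
1    : [8, 3, 3, 1]
dup  : [8, 3, 3, 1, 1]

5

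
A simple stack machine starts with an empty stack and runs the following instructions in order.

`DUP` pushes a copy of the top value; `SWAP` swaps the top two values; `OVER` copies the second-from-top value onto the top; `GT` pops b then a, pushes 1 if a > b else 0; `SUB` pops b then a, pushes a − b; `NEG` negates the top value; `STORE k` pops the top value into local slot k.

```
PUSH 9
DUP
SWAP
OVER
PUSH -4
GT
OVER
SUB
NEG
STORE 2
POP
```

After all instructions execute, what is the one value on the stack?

PUSH 9  : 9
DUP     : 9 9
SWAP    : 9 9
OVER    : 9 9 9
PUSH -4 : 9 9 9 -4
GT      : 9 9 1
OVER    : 9 9 1 9
SUB     : 9 9 -8
NEG     : 9 9 8
STORE 2 : 9 9
POP     : 9

9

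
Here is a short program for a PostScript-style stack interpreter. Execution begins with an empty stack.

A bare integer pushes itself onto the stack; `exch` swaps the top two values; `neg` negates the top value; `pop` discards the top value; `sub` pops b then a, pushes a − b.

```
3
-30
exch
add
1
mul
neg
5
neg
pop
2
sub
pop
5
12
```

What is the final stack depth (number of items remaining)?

2

3    → 3
-30  → 3 -30
exch → -30 3
add  → -27
1    → -27 1
mul  → -27
neg  → 27
5    → 27 5
neg  → 27 -5
pop  → 27
2    → 27 2
sub  → 25
pop  → (empty)
5    → 5
12   → 5 12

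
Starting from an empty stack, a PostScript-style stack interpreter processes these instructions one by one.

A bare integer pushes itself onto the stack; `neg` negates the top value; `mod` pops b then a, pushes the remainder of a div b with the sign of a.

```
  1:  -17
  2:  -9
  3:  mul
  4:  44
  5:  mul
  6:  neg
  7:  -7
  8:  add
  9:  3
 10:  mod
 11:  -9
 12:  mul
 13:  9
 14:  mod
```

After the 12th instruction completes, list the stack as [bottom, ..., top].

-17 → [-17]
-9  → [-17, -9]
mul → [153]
44  → [153, 44]
mul → [6732]
neg → [-6732]
-7  → [-6732, -7]
add → [-6739]
3   → [-6739, 3]
mod → [-1]
-9  → [-1, -9]
mul → [9]

[9]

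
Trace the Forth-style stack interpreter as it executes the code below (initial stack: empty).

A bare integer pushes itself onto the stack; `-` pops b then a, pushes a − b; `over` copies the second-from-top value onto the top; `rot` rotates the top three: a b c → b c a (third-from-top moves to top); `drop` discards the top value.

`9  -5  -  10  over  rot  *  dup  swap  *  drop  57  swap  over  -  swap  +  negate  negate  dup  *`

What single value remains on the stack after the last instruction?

9       [9]
-5      [9, -5]
-       [14]
10      [14, 10]
over    [14, 10, 14]
rot     [10, 14, 14]
*       [10, 196]
dup     [10, 196, 196]
swap    [10, 196, 196]
*       [10, 38416]
drop    [10]
57      [10, 57]
swap    [57, 10]
over    [57, 10, 57]
-       [57, -47]
swap    [-47, 57]
+       [10]
negate  [-10]
negate  [10]
dup     [10, 10]
*       [100]

100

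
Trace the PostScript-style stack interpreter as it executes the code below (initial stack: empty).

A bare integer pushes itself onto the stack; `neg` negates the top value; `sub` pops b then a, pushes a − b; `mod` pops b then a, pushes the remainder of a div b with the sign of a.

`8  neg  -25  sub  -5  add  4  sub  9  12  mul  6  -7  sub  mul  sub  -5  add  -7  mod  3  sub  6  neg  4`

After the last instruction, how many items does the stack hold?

8   → 8
neg → -8
-25 → -8 -25
sub → 17
-5  → 17 -5
add → 12
4   → 12 4
sub → 8
9   → 8 9
12  → 8 9 12
mul → 8 108
6   → 8 108 6
-7  → 8 108 6 -7
sub → 8 108 13
mul → 8 1404
sub → -1396
-5  → -1396 -5
add → -1401
-7  → -1401 -7
mod → -1
3   → -1 3
sub → -4
6   → -4 6
neg → -4 -6
4   → -4 -6 4

3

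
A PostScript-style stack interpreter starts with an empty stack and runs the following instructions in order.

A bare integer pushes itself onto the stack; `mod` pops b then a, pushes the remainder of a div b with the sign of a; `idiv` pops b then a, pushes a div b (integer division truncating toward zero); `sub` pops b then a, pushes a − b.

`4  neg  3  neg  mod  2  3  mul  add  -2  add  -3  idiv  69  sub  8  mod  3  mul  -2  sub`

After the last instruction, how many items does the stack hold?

4    → [4]
neg  → [-4]
3    → [-4, 3]
neg  → [-4, -3]
mod  → [-1]
2    → [-1, 2]
3    → [-1, 2, 3]
mul  → [-1, 6]
add  → [5]
-2   → [5, -2]
add  → [3]
-3   → [3, -3]
idiv → [-1]
69   → [-1, 69]
sub  → [-70]
8    → [-70, 8]
mod  → [-6]
3    → [-6, 3]
mul  → [-18]
-2   → [-18, -2]
sub  → [-16]

1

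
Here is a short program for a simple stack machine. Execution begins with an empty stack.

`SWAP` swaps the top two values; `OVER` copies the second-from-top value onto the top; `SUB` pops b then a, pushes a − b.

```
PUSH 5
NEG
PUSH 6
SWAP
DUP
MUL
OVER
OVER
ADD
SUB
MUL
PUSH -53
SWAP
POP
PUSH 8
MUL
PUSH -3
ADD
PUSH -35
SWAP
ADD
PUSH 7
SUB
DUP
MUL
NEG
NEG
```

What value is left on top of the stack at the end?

219961

PUSH 5    [5]
NEG       [-5]
PUSH 6    [-5, 6]
SWAP      [6, -5]
DUP       [6, -5, -5]
MUL       [6, 25]
OVER      [6, 25, 6]
OVER      [6, 25, 6, 25]
ADD       [6, 25, 31]
SUB       [6, -6]
MUL       [-36]
PUSH -53  [-36, -53]
SWAP      [-53, -36]
POP       [-53]
PUSH 8    [-53, 8]
MUL       [-424]
PUSH -3   [-424, -3]
ADD       [-427]
PUSH -35  [-427, -35]
SWAP      [-35, -427]
ADD       [-462]
PUSH 7    [-462, 7]
SUB       [-469]
DUP       [-469, -469]
MUL       [219961]
NEG       [-219961]
NEG       [219961]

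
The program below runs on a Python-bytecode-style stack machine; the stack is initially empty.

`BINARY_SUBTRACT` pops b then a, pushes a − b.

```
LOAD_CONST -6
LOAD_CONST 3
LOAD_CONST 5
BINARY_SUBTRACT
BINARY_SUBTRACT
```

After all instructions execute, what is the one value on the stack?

LOAD_CONST -6   -> -6
LOAD_CONST 3    -> -6 3
LOAD_CONST 5    -> -6 3 5
BINARY_SUBTRACT -> -6 -2
BINARY_SUBTRACT -> -4

-4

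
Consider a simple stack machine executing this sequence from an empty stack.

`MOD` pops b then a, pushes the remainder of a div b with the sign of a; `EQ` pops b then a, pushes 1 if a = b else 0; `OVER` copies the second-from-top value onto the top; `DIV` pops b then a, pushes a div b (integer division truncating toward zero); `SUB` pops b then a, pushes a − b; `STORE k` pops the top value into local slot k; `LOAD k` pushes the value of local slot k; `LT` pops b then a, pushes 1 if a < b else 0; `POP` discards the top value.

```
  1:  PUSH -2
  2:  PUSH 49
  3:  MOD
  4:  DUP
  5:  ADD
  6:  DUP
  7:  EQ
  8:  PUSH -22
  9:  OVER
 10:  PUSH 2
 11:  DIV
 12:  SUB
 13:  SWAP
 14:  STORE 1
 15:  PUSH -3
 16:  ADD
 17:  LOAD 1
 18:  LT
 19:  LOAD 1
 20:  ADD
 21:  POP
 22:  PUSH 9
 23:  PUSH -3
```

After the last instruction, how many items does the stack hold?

PUSH -2   [-2]
PUSH 49   [-2, 49]
MOD       [-2]
DUP       [-2, -2]
ADD       [-4]
DUP       [-4, -4]
EQ        [1]
PUSH -22  [1, -22]
OVER      [1, -22, 1]
PUSH 2    [1, -22, 1, 2]
DIV       [1, -22, 0]
SUB       [1, -22]
SWAP      [-22, 1]
STORE 1   [-22]
PUSH -3   [-22, -3]
ADD       [-25]
LOAD 1    [-25, 1]
LT        [1]
LOAD 1    [1, 1]
ADD       [2]
POP       []
PUSH 9    [9]
PUSH -3   [9, -3]

2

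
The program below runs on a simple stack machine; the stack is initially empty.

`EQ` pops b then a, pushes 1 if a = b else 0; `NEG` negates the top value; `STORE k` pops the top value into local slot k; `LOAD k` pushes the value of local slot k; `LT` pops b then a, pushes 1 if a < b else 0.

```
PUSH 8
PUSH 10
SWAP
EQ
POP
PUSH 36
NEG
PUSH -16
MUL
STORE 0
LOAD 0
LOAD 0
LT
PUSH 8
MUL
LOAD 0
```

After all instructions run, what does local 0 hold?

576

PUSH 8   -> 8
PUSH 10  -> 8 10
SWAP     -> 10 8
EQ       -> 0
POP      -> (empty)
PUSH 36  -> 36
NEG      -> -36
PUSH -16 -> -36 -16
MUL      -> 576
STORE 0  -> (empty)
LOAD 0   -> 576
LOAD 0   -> 576 576
LT       -> 0
PUSH 8   -> 0 8
MUL      -> 0
LOAD 0   -> 0 576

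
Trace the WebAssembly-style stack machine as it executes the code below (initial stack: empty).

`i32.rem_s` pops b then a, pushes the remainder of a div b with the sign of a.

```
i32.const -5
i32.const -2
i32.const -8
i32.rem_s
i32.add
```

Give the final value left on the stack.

-7

i32.const -5  [-5]
i32.const -2  [-5, -2]
i32.const -8  [-5, -2, -8]
i32.rem_s     [-5, -2]
i32.add       [-7]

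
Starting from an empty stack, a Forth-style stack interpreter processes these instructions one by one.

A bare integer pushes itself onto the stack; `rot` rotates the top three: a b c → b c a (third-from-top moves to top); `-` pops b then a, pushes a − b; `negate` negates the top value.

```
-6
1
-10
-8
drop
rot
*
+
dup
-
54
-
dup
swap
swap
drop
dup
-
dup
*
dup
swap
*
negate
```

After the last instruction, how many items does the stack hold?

1

-6      [-6]
1       [-6, 1]
-10     [-6, 1, -10]
-8      [-6, 1, -10, -8]
drop    [-6, 1, -10]
rot     [1, -10, -6]
*       [1, 60]
+       [61]
dup     [61, 61]
-       [0]
54      [0, 54]
-       [-54]
dup     [-54, -54]
swap    [-54, -54]
swap    [-54, -54]
drop    [-54]
dup     [-54, -54]
-       [0]
dup     [0, 0]
*       [0]
dup     [0, 0]
swap    [0, 0]
*       [0]
negate  [0]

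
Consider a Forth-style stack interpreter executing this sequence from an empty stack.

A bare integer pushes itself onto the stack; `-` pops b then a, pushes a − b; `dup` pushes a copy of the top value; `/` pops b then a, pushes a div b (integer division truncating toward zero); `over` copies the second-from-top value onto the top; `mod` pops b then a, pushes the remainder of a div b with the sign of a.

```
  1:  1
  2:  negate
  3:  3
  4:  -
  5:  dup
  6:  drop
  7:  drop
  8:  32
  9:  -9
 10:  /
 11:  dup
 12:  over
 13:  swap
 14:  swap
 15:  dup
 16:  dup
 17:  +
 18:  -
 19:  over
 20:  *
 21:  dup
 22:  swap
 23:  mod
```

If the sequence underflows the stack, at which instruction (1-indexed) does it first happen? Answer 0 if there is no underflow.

0

1      -> 1
negate -> -1
3      -> -1 3
-      -> -4
dup    -> -4 -4
drop   -> -4
drop   -> (empty)
32     -> 32
-9     -> 32 -9
/      -> -3
dup    -> -3 -3
over   -> -3 -3 -3
swap   -> -3 -3 -3
swap   -> -3 -3 -3
dup    -> -3 -3 -3 -3
dup    -> -3 -3 -3 -3 -3
+      -> -3 -3 -3 -6
-      -> -3 -3 3
over   -> -3 -3 3 -3
*      -> -3 -3 -9
dup    -> -3 -3 -9 -9
swap   -> -3 -3 -9 -9
mod    -> -3 -3 0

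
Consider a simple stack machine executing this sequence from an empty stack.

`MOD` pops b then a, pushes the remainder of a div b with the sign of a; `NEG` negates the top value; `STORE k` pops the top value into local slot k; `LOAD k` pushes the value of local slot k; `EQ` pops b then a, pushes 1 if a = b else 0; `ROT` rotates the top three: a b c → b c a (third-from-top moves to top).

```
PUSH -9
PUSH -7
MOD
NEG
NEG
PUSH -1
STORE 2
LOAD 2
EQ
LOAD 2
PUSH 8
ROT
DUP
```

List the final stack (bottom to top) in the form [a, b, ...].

PUSH -9 : [-9]
PUSH -7 : [-9, -7]
MOD     : [-2]
NEG     : [2]
NEG     : [-2]
PUSH -1 : [-2, -1]
STORE 2 : [-2]
LOAD 2  : [-2, -1]
EQ      : [0]
LOAD 2  : [0, -1]
PUSH 8  : [0, -1, 8]
ROT     : [-1, 8, 0]
DUP     : [-1, 8, 0, 0]

[-1, 8, 0, 0]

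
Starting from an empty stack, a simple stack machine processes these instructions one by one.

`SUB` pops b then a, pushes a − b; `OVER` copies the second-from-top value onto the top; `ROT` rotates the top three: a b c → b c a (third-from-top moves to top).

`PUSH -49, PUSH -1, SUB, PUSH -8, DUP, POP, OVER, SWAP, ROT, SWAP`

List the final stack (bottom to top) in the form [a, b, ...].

PUSH -49 → -49
PUSH -1  → -49 -1
SUB      → -48
PUSH -8  → -48 -8
DUP      → -48 -8 -8
POP      → -48 -8
OVER     → -48 -8 -48
SWAP     → -48 -48 -8
ROT      → -48 -8 -48
SWAP     → -48 -48 -8

[-48, -48, -8]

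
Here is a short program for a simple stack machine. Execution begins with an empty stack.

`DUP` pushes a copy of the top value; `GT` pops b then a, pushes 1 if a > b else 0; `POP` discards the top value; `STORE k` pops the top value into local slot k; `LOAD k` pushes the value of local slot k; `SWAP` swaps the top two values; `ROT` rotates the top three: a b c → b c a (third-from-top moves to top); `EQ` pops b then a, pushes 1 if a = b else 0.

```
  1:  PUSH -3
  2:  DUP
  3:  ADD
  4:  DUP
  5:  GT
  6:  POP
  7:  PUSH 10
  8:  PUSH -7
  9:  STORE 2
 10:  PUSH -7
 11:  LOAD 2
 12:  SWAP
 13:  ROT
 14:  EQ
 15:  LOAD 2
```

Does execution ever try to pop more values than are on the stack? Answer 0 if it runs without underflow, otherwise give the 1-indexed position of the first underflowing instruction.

0

PUSH -3  [-3]
DUP      [-3, -3]
ADD      [-6]
DUP      [-6, -6]
GT       [0]
POP      []
PUSH 10  [10]
PUSH -7  [10, -7]
STORE 2  [10]
PUSH -7  [10, -7]
LOAD 2   [10, -7, -7]
SWAP     [10, -7, -7]
ROT      [-7, -7, 10]
EQ       [-7, 0]
LOAD 2   [-7, 0, -7]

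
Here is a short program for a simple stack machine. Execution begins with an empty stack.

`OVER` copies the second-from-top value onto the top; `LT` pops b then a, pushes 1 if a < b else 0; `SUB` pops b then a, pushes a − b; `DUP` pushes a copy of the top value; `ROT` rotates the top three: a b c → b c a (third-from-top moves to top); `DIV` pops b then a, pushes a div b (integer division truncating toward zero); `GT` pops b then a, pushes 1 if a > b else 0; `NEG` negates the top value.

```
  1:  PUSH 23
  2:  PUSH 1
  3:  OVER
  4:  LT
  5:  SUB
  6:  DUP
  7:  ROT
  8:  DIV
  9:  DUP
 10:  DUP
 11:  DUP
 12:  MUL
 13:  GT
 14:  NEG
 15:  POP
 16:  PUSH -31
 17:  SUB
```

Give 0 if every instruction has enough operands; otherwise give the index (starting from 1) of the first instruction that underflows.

PUSH 23  23
PUSH 1   23 1
OVER     23 1 23
LT       23 1
SUB      22
DUP      22 22
ROT  — needs 3 operands, stack has 2 → underflow

7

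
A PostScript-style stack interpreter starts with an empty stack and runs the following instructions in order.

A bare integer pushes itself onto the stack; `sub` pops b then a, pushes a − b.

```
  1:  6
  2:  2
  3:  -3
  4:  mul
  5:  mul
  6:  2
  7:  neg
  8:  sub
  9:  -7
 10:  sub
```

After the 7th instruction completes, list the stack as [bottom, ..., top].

[-36, -2]

6    6
2    6 2
-3   6 2 -3
mul  6 -6
mul  -36
2    -36 2
neg  -36 -2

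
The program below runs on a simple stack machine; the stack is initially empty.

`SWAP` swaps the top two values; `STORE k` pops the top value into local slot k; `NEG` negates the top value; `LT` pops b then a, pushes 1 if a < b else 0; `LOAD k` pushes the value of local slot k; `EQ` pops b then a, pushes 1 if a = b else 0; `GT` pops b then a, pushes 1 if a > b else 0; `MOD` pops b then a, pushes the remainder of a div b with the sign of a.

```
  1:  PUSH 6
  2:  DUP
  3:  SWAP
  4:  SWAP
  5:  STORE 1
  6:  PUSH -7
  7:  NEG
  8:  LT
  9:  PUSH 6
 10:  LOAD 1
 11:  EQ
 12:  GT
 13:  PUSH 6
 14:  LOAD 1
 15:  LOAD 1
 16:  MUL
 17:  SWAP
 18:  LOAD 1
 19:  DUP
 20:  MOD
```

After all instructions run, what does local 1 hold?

PUSH 6  : [6]
DUP     : [6, 6]
SWAP    : [6, 6]
SWAP    : [6, 6]
STORE 1 : [6]
PUSH -7 : [6, -7]
NEG     : [6, 7]
LT      : [1]
PUSH 6  : [1, 6]
LOAD 1  : [1, 6, 6]
EQ      : [1, 1]
GT      : [0]
PUSH 6  : [0, 6]
LOAD 1  : [0, 6, 6]
LOAD 1  : [0, 6, 6, 6]
MUL     : [0, 6, 36]
SWAP    : [0, 36, 6]
LOAD 1  : [0, 36, 6, 6]
DUP     : [0, 36, 6, 6, 6]
MOD     : [0, 36, 6, 0]

6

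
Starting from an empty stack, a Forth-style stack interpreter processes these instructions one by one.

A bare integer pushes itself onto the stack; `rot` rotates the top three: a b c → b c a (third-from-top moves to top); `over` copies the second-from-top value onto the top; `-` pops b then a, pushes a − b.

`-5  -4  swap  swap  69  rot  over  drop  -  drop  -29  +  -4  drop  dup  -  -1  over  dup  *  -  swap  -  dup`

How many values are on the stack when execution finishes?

2

-5   → [-5]
-4   → [-5, -4]
swap → [-4, -5]
swap → [-5, -4]
69   → [-5, -4, 69]
rot  → [-4, 69, -5]
over → [-4, 69, -5, 69]
drop → [-4, 69, -5]
-    → [-4, 74]
drop → [-4]
-29  → [-4, -29]
+    → [-33]
-4   → [-33, -4]
drop → [-33]
dup  → [-33, -33]
-    → [0]
-1   → [0, -1]
over → [0, -1, 0]
dup  → [0, -1, 0, 0]
*    → [0, -1, 0]
-    → [0, -1]
swap → [-1, 0]
-    → [-1]
dup  → [-1, -1]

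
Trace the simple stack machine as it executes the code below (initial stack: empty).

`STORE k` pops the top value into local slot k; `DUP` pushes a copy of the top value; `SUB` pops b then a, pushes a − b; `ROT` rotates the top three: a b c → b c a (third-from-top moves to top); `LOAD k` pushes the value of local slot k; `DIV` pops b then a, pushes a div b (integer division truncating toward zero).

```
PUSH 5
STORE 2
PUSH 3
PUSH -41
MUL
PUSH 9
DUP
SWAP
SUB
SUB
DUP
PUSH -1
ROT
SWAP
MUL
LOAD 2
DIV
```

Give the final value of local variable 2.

5

PUSH 5   : 5
STORE 2  : (empty)
PUSH 3   : 3
PUSH -41 : 3 -41
MUL      : -123
PUSH 9   : -123 9
DUP      : -123 9 9
SWAP     : -123 9 9
SUB      : -123 0
SUB      : -123
DUP      : -123 -123
PUSH -1  : -123 -123 -1
ROT      : -123 -1 -123
SWAP     : -123 -123 -1
MUL      : -123 123
LOAD 2   : -123 123 5
DIV      : -123 24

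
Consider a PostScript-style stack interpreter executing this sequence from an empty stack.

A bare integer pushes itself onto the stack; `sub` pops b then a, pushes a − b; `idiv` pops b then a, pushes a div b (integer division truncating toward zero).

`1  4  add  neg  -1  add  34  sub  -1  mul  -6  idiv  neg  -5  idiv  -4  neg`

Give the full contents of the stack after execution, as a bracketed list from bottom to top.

1    → [1]
4    → [1, 4]
add  → [5]
neg  → [-5]
-1   → [-5, -1]
add  → [-6]
34   → [-6, 34]
sub  → [-40]
-1   → [-40, -1]
mul  → [40]
-6   → [40, -6]
idiv → [-6]
neg  → [6]
-5   → [6, -5]
idiv → [-1]
-4   → [-1, -4]
neg  → [-1, 4]

[-1, 4]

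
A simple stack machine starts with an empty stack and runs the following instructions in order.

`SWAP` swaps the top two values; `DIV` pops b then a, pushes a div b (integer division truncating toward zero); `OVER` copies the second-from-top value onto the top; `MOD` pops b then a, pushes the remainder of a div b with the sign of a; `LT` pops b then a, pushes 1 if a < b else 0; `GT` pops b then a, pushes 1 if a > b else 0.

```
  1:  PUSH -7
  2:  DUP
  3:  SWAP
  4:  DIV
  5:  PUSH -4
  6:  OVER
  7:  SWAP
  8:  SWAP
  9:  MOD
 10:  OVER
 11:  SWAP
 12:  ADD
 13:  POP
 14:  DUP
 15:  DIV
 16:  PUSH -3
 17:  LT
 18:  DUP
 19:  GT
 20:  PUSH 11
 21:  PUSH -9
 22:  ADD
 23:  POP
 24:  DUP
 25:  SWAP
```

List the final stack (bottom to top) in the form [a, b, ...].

[0, 0]

PUSH -7  [-7]
DUP      [-7, -7]
SWAP     [-7, -7]
DIV      [1]
PUSH -4  [1, -4]
OVER     [1, -4, 1]
SWAP     [1, 1, -4]
SWAP     [1, -4, 1]
MOD      [1, 0]
OVER     [1, 0, 1]
SWAP     [1, 1, 0]
ADD      [1, 1]
POP      [1]
DUP      [1, 1]
DIV      [1]
PUSH -3  [1, -3]
LT       [0]
DUP      [0, 0]
GT       [0]
PUSH 11  [0, 11]
PUSH -9  [0, 11, -9]
ADD      [0, 2]
POP      [0]
DUP      [0, 0]
SWAP     [0, 0]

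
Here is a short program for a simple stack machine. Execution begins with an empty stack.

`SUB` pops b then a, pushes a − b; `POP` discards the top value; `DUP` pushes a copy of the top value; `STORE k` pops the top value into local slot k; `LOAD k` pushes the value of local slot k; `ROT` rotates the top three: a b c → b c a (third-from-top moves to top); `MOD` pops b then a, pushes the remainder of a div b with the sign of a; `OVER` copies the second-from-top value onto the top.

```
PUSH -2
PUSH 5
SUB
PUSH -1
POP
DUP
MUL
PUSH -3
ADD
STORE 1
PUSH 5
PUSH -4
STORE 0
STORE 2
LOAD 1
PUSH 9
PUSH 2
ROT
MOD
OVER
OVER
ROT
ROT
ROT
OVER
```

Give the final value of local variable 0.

PUSH -2 : -2
PUSH 5  : -2 5
SUB     : -7
PUSH -1 : -7 -1
POP     : -7
DUP     : -7 -7
MUL     : 49
PUSH -3 : 49 -3
ADD     : 46
STORE 1 : (empty)
PUSH 5  : 5
PUSH -4 : 5 -4
STORE 0 : 5
STORE 2 : (empty)
LOAD 1  : 46
PUSH 9  : 46 9
PUSH 2  : 46 9 2
ROT     : 9 2 46
MOD     : 9 2
OVER    : 9 2 9
OVER    : 9 2 9 2
ROT     : 9 9 2 2
ROT     : 9 2 2 9
ROT     : 9 2 9 2
OVER    : 9 2 9 2 9

-4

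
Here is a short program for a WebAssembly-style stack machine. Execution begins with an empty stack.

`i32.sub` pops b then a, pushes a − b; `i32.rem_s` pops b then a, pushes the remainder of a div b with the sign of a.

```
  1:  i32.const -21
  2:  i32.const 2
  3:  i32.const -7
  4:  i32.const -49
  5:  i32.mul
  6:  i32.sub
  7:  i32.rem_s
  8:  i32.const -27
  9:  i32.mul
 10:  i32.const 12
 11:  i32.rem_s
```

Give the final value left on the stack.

i32.const -21 → -21
i32.const 2   → -21 2
i32.const -7  → -21 2 -7
i32.const -49 → -21 2 -7 -49
i32.mul       → -21 2 343
i32.sub       → -21 -341
i32.rem_s     → -21
i32.const -27 → -21 -27
i32.mul       → 567
i32.const 12  → 567 12
i32.rem_s     → 3

3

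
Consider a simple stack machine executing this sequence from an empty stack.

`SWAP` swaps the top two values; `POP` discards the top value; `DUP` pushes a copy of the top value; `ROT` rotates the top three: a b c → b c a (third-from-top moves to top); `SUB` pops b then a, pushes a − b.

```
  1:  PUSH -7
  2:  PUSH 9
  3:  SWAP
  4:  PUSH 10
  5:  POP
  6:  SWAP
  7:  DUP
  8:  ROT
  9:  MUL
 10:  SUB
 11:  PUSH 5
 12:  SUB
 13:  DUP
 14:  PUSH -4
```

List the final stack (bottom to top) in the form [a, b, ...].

[67, 67, -4]

PUSH -7 : [-7]
PUSH 9  : [-7, 9]
SWAP    : [9, -7]
PUSH 10 : [9, -7, 10]
POP     : [9, -7]
SWAP    : [-7, 9]
DUP     : [-7, 9, 9]
ROT     : [9, 9, -7]
MUL     : [9, -63]
SUB     : [72]
PUSH 5  : [72, 5]
SUB     : [67]
DUP     : [67, 67]
PUSH -4 : [67, 67, -4]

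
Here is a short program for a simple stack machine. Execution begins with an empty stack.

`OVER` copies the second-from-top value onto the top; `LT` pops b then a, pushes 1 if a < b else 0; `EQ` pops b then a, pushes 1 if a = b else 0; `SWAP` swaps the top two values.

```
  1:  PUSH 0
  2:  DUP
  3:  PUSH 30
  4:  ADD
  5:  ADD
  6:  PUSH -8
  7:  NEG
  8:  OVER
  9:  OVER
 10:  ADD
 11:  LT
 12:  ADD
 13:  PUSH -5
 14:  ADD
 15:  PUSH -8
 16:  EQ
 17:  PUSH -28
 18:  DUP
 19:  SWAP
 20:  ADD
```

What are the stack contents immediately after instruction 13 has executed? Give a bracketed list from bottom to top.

PUSH 0   0
DUP      0 0
PUSH 30  0 0 30
ADD      0 30
ADD      30
PUSH -8  30 -8
NEG      30 8
OVER     30 8 30
OVER     30 8 30 8
ADD      30 8 38
LT       30 1
ADD      31
PUSH -5  31 -5

[31, -5]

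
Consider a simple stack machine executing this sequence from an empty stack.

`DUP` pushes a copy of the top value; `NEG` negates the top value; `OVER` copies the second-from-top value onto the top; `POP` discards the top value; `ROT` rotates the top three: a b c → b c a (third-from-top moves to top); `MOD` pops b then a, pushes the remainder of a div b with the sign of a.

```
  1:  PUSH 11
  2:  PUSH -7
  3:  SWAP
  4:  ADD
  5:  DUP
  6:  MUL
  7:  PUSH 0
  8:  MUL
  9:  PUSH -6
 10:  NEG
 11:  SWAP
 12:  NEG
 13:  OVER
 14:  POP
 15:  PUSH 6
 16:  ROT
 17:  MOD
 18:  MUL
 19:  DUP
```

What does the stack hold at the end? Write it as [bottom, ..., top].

[0, 0]

PUSH 11  [11]
PUSH -7  [11, -7]
SWAP     [-7, 11]
ADD      [4]
DUP      [4, 4]
MUL      [16]
PUSH 0   [16, 0]
MUL      [0]
PUSH -6  [0, -6]
NEG      [0, 6]
SWAP     [6, 0]
NEG      [6, 0]
OVER     [6, 0, 6]
POP      [6, 0]
PUSH 6   [6, 0, 6]
ROT      [0, 6, 6]
MOD      [0, 0]
MUL      [0]
DUP      [0, 0]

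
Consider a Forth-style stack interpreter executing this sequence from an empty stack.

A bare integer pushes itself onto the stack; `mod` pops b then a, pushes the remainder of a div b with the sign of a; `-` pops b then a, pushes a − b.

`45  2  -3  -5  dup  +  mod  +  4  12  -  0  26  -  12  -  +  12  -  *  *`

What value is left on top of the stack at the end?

2610

45   45
2    45 2
-3   45 2 -3
-5   45 2 -3 -5
dup  45 2 -3 -5 -5
+    45 2 -3 -10
mod  45 2 -3
+    45 -1
4    45 -1 4
12   45 -1 4 12
-    45 -1 -8
0    45 -1 -8 0
26   45 -1 -8 0 26
-    45 -1 -8 -26
12   45 -1 -8 -26 12
-    45 -1 -8 -38
+    45 -1 -46
12   45 -1 -46 12
-    45 -1 -58
*    45 58
*    2610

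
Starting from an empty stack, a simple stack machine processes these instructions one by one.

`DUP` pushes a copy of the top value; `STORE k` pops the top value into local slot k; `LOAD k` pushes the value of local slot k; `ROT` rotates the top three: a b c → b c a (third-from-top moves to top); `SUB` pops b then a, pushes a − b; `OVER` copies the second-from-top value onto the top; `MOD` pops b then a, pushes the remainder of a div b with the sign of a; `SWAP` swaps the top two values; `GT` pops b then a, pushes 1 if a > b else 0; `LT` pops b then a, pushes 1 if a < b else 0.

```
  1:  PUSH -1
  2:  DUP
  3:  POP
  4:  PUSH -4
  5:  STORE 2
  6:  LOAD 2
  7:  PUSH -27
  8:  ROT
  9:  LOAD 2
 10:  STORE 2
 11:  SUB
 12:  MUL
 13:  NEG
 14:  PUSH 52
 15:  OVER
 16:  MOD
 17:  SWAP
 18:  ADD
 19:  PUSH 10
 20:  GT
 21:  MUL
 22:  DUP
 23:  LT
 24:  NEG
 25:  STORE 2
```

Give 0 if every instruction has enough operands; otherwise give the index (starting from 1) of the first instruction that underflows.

PUSH -1  -> [-1]
DUP      -> [-1, -1]
POP      -> [-1]
PUSH -4  -> [-1, -4]
STORE 2  -> [-1]
LOAD 2   -> [-1, -4]
PUSH -27 -> [-1, -4, -27]
ROT      -> [-4, -27, -1]
LOAD 2   -> [-4, -27, -1, -4]
STORE 2  -> [-4, -27, -1]
SUB      -> [-4, -26]
MUL      -> [104]
NEG      -> [-104]
PUSH 52  -> [-104, 52]
OVER     -> [-104, 52, -104]
MOD      -> [-104, 52]
SWAP     -> [52, -104]
ADD      -> [-52]
PUSH 10  -> [-52, 10]
GT       -> [0]
MUL  — needs 2 operands, stack has 1 → underflow

21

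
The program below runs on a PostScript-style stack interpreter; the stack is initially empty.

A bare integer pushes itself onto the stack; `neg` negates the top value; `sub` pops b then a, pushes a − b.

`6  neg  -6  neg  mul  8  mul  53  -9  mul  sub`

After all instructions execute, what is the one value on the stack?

6   : [6]
neg : [-6]
-6  : [-6, -6]
neg : [-6, 6]
mul : [-36]
8   : [-36, 8]
mul : [-288]
53  : [-288, 53]
-9  : [-288, 53, -9]
mul : [-288, -477]
sub : [189]

189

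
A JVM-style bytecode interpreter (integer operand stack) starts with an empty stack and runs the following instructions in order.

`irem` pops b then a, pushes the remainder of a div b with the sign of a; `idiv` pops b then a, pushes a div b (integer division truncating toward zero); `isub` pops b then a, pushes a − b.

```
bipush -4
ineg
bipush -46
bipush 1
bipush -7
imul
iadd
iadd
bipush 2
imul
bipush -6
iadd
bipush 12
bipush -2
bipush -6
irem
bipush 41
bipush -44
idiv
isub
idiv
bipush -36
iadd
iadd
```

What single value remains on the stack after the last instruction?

-146

bipush -4  : [-4]
ineg       : [4]
bipush -46 : [4, -46]
bipush 1   : [4, -46, 1]
bipush -7  : [4, -46, 1, -7]
imul       : [4, -46, -7]
iadd       : [4, -53]
iadd       : [-49]
bipush 2   : [-49, 2]
imul       : [-98]
bipush -6  : [-98, -6]
iadd       : [-104]
bipush 12  : [-104, 12]
bipush -2  : [-104, 12, -2]
bipush -6  : [-104, 12, -2, -6]
irem       : [-104, 12, -2]
bipush 41  : [-104, 12, -2, 41]
bipush -44 : [-104, 12, -2, 41, -44]
idiv       : [-104, 12, -2, 0]
isub       : [-104, 12, -2]
idiv       : [-104, -6]
bipush -36 : [-104, -6, -36]
iadd       : [-104, -42]
iadd       : [-146]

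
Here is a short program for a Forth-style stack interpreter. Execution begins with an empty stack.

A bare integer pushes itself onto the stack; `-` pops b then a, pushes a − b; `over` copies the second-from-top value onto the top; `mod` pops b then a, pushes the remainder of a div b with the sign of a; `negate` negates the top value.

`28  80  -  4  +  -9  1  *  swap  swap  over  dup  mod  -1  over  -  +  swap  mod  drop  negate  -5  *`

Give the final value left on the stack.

28     : 28
80     : 28 80
-      : -52
4      : -52 4
+      : -48
-9     : -48 -9
1      : -48 -9 1
*      : -48 -9
swap   : -9 -48
swap   : -48 -9
over   : -48 -9 -48
dup    : -48 -9 -48 -48
mod    : -48 -9 0
-1     : -48 -9 0 -1
over   : -48 -9 0 -1 0
-      : -48 -9 0 -1
+      : -48 -9 -1
swap   : -48 -1 -9
mod    : -48 -1
drop   : -48
negate : 48
-5     : 48 -5
*      : -240

-240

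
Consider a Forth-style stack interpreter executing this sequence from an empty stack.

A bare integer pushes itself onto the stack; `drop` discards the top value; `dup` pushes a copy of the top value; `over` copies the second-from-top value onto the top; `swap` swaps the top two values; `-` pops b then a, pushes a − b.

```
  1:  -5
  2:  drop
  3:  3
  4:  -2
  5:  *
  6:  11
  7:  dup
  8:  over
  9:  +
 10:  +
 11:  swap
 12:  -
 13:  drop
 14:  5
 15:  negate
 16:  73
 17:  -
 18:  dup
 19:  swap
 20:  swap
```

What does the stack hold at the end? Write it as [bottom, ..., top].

-5     → [-5]
drop   → []
3      → [3]
-2     → [3, -2]
*      → [-6]
11     → [-6, 11]
dup    → [-6, 11, 11]
over   → [-6, 11, 11, 11]
+      → [-6, 11, 22]
+      → [-6, 33]
swap   → [33, -6]
-      → [39]
drop   → []
5      → [5]
negate → [-5]
73     → [-5, 73]
-      → [-78]
dup    → [-78, -78]
swap   → [-78, -78]
swap   → [-78, -78]

[-78, -78]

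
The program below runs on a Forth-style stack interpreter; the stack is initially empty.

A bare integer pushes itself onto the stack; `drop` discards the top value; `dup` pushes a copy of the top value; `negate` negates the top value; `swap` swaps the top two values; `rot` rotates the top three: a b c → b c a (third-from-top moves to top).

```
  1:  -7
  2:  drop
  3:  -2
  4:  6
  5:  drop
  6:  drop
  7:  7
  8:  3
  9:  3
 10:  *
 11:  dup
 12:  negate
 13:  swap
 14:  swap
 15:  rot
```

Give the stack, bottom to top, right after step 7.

-7    -7
drop  (empty)
-2    -2
6     -2 6
drop  -2
drop  (empty)
7     7

[7]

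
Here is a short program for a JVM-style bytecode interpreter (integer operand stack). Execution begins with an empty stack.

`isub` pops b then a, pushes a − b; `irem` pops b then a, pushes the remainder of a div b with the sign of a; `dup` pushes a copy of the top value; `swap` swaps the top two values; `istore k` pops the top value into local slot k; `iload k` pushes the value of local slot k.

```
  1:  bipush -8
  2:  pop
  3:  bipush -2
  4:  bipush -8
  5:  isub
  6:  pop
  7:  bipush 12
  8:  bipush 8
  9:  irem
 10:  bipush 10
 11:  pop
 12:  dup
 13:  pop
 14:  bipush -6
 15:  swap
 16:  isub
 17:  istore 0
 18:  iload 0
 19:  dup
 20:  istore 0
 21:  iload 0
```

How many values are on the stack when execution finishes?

bipush -8  -8
pop        (empty)
bipush -2  -2
bipush -8  -2 -8
isub       6
pop        (empty)
bipush 12  12
bipush 8   12 8
irem       4
bipush 10  4 10
pop        4
dup        4 4
pop        4
bipush -6  4 -6
swap       -6 4
isub       -10
istore 0   (empty)
iload 0    -10
dup        -10 -10
istore 0   -10
iload 0    -10 -10

2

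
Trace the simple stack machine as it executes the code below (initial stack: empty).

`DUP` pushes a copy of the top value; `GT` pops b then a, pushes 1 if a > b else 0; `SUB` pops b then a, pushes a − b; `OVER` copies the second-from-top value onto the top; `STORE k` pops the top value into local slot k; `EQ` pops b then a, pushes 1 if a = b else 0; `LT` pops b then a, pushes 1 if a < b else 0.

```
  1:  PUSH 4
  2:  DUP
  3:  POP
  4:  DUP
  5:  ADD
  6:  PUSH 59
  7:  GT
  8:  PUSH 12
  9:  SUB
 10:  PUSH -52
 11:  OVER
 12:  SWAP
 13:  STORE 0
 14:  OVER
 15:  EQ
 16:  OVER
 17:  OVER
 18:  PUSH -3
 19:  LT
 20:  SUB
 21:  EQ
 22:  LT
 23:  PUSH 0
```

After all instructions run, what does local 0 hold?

PUSH 4   → [4]
DUP      → [4, 4]
POP      → [4]
DUP      → [4, 4]
ADD      → [8]
PUSH 59  → [8, 59]
GT       → [0]
PUSH 12  → [0, 12]
SUB      → [-12]
PUSH -52 → [-12, -52]
OVER     → [-12, -52, -12]
SWAP     → [-12, -12, -52]
STORE 0  → [-12, -12]
OVER     → [-12, -12, -12]
EQ       → [-12, 1]
OVER     → [-12, 1, -12]
OVER     → [-12, 1, -12, 1]
PUSH -3  → [-12, 1, -12, 1, -3]
LT       → [-12, 1, -12, 0]
SUB      → [-12, 1, -12]
EQ       → [-12, 0]
LT       → [1]
PUSH 0   → [1, 0]

-52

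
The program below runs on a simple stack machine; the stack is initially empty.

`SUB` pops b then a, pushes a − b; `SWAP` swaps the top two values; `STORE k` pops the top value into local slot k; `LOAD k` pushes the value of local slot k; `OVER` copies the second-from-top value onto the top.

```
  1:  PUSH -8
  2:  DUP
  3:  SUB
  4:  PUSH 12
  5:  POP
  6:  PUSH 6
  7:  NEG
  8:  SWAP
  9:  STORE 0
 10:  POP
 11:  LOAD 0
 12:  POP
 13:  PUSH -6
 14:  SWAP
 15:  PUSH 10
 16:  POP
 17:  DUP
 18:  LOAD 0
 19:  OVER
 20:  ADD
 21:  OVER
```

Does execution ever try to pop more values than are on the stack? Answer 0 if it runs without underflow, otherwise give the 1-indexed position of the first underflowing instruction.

PUSH -8 -> [-8]
DUP     -> [-8, -8]
SUB     -> [0]
PUSH 12 -> [0, 12]
POP     -> [0]
PUSH 6  -> [0, 6]
NEG     -> [0, -6]
SWAP    -> [-6, 0]
STORE 0 -> [-6]
POP     -> []
LOAD 0  -> [0]
POP     -> []
PUSH -6 -> [-6]
SWAP  — needs 2 operands, stack has 1 → underflow

14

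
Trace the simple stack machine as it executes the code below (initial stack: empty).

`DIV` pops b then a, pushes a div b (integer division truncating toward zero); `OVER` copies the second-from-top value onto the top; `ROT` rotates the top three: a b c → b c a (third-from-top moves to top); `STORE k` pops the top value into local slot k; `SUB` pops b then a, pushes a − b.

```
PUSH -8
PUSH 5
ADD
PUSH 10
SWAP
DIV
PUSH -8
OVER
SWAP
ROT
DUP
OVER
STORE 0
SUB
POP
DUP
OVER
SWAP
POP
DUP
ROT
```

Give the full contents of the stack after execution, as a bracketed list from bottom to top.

PUSH -8 → -8
PUSH 5  → -8 5
ADD     → -3
PUSH 10 → -3 10
SWAP    → 10 -3
DIV     → -3
PUSH -8 → -3 -8
OVER    → -3 -8 -3
SWAP    → -3 -3 -8
ROT     → -3 -8 -3
DUP     → -3 -8 -3 -3
OVER    → -3 -8 -3 -3 -3
STORE 0 → -3 -8 -3 -3
SUB     → -3 -8 0
POP     → -3 -8
DUP     → -3 -8 -8
OVER    → -3 -8 -8 -8
SWAP    → -3 -8 -8 -8
POP     → -3 -8 -8
DUP     → -3 -8 -8 -8
ROT     → -3 -8 -8 -8

[-3, -8, -8, -8]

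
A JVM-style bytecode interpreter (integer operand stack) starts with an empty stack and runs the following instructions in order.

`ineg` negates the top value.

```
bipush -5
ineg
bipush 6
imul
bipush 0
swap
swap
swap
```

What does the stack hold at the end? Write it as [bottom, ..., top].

[0, 30]

bipush -5  [-5]
ineg       [5]
bipush 6   [5, 6]
imul       [30]
bipush 0   [30, 0]
swap       [0, 30]
swap       [30, 0]
swap       [0, 30]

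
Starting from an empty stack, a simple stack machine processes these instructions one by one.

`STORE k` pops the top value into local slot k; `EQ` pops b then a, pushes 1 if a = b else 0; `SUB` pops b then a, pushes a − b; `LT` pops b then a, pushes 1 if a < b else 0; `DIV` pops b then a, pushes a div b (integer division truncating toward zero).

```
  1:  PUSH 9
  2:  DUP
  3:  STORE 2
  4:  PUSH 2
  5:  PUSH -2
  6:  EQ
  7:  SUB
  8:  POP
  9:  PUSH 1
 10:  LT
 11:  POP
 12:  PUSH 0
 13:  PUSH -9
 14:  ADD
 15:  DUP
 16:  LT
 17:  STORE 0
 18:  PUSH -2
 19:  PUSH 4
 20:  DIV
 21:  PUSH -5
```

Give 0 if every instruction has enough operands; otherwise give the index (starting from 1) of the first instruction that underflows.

10

PUSH 9  → [9]
DUP     → [9, 9]
STORE 2 → [9]
PUSH 2  → [9, 2]
PUSH -2 → [9, 2, -2]
EQ      → [9, 0]
SUB     → [9]
POP     → []
PUSH 1  → [1]
LT  — needs 2 operands, stack has 1 → underflow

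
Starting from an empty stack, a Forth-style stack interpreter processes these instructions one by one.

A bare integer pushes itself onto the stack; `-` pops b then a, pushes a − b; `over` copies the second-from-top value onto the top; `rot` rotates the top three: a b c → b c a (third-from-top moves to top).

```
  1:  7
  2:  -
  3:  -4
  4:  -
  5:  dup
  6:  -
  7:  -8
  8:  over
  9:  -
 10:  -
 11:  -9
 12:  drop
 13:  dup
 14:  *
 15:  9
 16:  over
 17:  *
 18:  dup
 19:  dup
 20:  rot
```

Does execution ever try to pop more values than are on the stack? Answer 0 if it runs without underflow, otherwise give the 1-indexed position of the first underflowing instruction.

2

7 → [7]
-  — needs 2 operands, stack has 1 → underflow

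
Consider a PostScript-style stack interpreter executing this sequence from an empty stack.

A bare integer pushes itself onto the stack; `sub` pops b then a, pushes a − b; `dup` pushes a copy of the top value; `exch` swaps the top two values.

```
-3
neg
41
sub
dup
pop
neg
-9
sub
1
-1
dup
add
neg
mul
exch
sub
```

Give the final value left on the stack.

-3   : -3
neg  : 3
41   : 3 41
sub  : -38
dup  : -38 -38
pop  : -38
neg  : 38
-9   : 38 -9
sub  : 47
1    : 47 1
-1   : 47 1 -1
dup  : 47 1 -1 -1
add  : 47 1 -2
neg  : 47 1 2
mul  : 47 2
exch : 2 47
sub  : -45

-45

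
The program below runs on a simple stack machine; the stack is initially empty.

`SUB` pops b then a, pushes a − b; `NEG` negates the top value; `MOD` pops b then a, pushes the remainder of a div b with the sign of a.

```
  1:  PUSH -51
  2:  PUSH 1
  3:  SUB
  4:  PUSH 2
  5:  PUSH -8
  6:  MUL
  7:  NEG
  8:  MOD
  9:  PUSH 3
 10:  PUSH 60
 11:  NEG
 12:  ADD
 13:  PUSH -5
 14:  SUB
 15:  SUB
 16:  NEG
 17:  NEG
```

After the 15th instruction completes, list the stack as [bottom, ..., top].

PUSH -51 → [-51]
PUSH 1   → [-51, 1]
SUB      → [-52]
PUSH 2   → [-52, 2]
PUSH -8  → [-52, 2, -8]
MUL      → [-52, -16]
NEG      → [-52, 16]
MOD      → [-4]
PUSH 3   → [-4, 3]
PUSH 60  → [-4, 3, 60]
NEG      → [-4, 3, -60]
ADD      → [-4, -57]
PUSH -5  → [-4, -57, -5]
SUB      → [-4, -52]
SUB      → [48]

[48]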